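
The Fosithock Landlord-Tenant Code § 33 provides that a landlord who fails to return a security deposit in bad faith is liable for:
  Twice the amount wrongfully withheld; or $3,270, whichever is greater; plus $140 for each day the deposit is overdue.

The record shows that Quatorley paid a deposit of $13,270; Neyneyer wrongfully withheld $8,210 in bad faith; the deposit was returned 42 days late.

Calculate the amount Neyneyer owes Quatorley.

Doubled: 2 × $8,210 = $16,420
Minimum $3,270: $16,420 meets the minimum, no increase.
Late-return penalty: 42 × $140 = $5,880
Damages plus late penalty: $16,420 + $5,880 = $22,300

$22,300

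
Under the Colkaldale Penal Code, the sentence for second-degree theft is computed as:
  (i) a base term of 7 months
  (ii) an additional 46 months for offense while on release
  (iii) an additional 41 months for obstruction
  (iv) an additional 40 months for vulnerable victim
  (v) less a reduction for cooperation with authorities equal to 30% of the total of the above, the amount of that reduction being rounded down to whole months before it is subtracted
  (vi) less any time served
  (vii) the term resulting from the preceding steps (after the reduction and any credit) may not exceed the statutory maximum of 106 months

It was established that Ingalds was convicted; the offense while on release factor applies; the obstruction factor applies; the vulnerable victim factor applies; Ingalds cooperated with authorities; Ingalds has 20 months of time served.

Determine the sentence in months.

74 months

Offense while on release enhancement: +46 months
Obstruction enhancement: +41 months
Vulnerable victim enhancement: +40 months
Adjusted term: 7 months + 46 months + 41 months + 40 months = 134 months
Cooperation with authorities reduction: 30% of 134 months = 40 months (rounded down)
After reduction: 134 − 40 = 94 months
Less time served: 94 months − 20 months = 74 months
Cap at 106 months: 74 months is within the cap, no reduction.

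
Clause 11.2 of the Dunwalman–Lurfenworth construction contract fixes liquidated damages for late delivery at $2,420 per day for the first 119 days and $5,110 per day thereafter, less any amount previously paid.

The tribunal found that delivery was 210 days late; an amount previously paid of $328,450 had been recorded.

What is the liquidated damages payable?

$424,540

First 119 days: 119 × $2,420 = $287,980
Remaining days: (210 − 119) × $5,110 = $465,010
Accrued per-day damages: $287,980 + $465,010 = $752,990
Less amount previously paid: $752,990 − $328,450 = $424,540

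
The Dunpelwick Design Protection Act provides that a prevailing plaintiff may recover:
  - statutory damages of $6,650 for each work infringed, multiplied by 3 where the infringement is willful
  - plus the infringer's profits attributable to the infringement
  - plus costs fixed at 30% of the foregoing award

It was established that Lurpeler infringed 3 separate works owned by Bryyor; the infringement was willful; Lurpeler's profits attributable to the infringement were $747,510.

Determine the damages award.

$1,049,568

Statutory damages: 3 × $6,650 = $19,950
Trebled: 3 × $19,950 = $59,850
Combined award: $59,850 + $747,510 = $807,360
Costs: 30% of $807,360 = $242,208
Award plus costs: $807,360 + $242,208 = $1,049,568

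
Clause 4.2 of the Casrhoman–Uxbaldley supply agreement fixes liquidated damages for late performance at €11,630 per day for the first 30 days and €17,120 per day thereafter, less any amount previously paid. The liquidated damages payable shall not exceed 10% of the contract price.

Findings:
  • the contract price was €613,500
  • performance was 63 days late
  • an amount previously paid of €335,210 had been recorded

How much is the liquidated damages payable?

First 30 days: 30 × €11,630 = €348,900
Remaining days: (63 − 30) × €17,120 = €564,960
Accrued per-day damages: €348,900 + €564,960 = €913,860
Less amount previously paid: €913,860 − €335,210 = €578,650
Cap: 10% of €613,500 = €61,350
Cap at €61,350: €578,650 exceeds the cap → €61,350

€61,350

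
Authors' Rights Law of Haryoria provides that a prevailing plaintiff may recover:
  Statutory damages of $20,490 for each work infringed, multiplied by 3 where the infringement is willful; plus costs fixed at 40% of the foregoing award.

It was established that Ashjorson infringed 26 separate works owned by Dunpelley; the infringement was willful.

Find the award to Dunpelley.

$2,237,508

Statutory damages: 26 × $20,490 = $532,740
Trebled: 3 × $532,740 = $1,598,220
Costs: 40% of $1,598,220 = $639,288
Award plus costs: $1,598,220 + $639,288 = $2,237,508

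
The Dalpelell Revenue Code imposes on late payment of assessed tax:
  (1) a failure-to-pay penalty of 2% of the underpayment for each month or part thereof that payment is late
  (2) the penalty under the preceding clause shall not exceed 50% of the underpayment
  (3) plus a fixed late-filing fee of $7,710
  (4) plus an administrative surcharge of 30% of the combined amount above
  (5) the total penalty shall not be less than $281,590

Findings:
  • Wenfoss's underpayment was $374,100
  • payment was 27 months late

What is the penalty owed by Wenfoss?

Penalty: $281,590

Accrued rate: 2% × 27 = 54%, capped at 50% → 50%
Failure-to-pay penalty: 50% of $374,100 = $187,050
Penalty before surcharge: $187,050 + $7,710 = $194,760
Administrative surcharge: 30% of $194,760 = $58,428
Total penalty: $194,760 + $58,428 = $253,188
Minimum $281,590: $253,188 is below the minimum → $281,590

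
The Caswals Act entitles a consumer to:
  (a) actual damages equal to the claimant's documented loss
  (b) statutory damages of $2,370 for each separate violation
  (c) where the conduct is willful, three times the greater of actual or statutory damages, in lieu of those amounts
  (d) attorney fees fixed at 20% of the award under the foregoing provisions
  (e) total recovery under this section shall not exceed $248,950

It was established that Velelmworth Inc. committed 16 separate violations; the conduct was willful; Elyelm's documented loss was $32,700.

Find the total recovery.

$136,512

Statutory damages: 16 × $2,370 = $37,920
Greater of actual damages ($32,700) or statutory damages ($37,920): $37,920
Trebled: 3 × $37,920 = $113,760
Attorney fees: 20% of $113,760 = $22,752
Total before cap: $113,760 + $22,752 = $136,512
Cap at $248,950: $136,512 is within the cap, no reduction.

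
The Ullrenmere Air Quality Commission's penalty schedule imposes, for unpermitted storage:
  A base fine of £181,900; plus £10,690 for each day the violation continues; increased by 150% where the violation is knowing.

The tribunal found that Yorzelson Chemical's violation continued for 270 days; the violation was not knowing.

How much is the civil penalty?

Civil penalty: £3,068,200

Per-day component: 270 × £10,690 = £2,886,300
Base plus per-day: £181,900 + £2,886,300 = £3,068,200
The violation was not knowing: no 150% increase.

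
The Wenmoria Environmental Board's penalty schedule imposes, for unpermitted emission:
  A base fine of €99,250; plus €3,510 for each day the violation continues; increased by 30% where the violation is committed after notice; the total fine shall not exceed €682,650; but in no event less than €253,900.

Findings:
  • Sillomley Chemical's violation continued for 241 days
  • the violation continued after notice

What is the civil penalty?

Per-day component: 241 × €3,510 = €845,910
Base plus per-day: €99,250 + €845,910 = €945,160
Enhancement: 30% of €945,160 = €283,548
Enhanced fine: €945,160 + €283,548 = €1,228,708
Cap at €682,650: €1,228,708 exceeds the cap → €682,650
Minimum €253,900: €682,650 meets the minimum, no increase.

€682,650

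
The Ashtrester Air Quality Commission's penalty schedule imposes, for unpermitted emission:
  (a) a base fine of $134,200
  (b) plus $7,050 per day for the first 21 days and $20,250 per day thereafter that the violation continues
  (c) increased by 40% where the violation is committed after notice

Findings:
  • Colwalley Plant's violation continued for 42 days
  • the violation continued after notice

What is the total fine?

$990,500

First 21 days: 21 × $7,050 = $148,050
Remaining days: (42 − 21) × $20,250 = $425,250
Per-day component: $148,050 + $425,250 = $573,300
Base plus per-day: $134,200 + $573,300 = $707,500
Enhancement: 40% of $707,500 = $283,000
Enhanced fine: $707,500 + $283,000 = $990,500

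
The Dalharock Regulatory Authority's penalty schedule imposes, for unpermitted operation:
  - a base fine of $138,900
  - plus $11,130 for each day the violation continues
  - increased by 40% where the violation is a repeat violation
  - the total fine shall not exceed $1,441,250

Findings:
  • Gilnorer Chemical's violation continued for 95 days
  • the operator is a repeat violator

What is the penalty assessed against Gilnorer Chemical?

Per-day component: 95 × $11,130 = $1,057,350
Base plus per-day: $138,900 + $1,057,350 = $1,196,250
Enhancement: 40% of $1,196,250 = $478,500
Enhanced fine: $1,196,250 + $478,500 = $1,674,750
Cap at $1,441,250: $1,674,750 exceeds the cap → $1,441,250

$1,441,250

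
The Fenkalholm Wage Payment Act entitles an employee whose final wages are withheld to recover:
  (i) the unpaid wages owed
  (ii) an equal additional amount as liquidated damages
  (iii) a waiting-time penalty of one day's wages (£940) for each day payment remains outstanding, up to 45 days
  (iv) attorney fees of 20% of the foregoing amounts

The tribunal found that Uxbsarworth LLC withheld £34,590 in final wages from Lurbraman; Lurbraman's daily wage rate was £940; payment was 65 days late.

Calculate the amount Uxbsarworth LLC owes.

Liquidated damages (equal amount): £34,590
Penalty days: min(65, 45) = 45
Waiting-time penalty: 45 × £940 = £42,300
Subtotal: £34,590 + £34,590 + £42,300 = £111,480
Attorney fees: 20% of £111,480 = £22,296
Total award: £111,480 + £22,296 = £133,776

£133,776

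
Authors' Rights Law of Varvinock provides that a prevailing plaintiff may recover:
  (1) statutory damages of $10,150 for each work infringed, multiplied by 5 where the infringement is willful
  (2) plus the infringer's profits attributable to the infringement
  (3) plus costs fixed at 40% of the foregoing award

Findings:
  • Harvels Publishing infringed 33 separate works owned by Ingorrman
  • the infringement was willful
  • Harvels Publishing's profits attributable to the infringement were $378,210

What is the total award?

Statutory damages: 33 × $10,150 = $334,950
Multiplied by 5: 5 × $334,950 = $1,674,750
Combined award: $1,674,750 + $378,210 = $2,052,960
Costs: 40% of $2,052,960 = $821,184
Award plus costs: $2,052,960 + $821,184 = $2,874,144

Award: $2,874,144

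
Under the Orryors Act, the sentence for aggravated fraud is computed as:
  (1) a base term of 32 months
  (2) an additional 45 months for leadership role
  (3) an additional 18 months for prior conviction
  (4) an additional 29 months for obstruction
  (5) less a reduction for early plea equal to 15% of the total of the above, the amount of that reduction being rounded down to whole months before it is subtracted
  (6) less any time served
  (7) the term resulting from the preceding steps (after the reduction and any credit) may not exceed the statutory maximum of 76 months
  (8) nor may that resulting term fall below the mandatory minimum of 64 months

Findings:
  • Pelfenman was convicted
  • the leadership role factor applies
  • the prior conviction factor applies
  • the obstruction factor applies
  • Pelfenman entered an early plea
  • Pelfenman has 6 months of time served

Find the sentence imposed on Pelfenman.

Leadership role enhancement: +45 months
Prior conviction enhancement: +18 months
Obstruction enhancement: +29 months
Adjusted term: 32 months + 45 months + 18 months + 29 months = 124 months
Early plea reduction: 15% of 124 months = 18 months (rounded down)
After reduction: 124 − 18 = 106 months
Less time served: 106 months − 6 months = 100 months
Cap at 76 months: 100 months exceeds the cap → 76 months
Minimum 64 months: 76 months meets the minimum, no increase.

76 months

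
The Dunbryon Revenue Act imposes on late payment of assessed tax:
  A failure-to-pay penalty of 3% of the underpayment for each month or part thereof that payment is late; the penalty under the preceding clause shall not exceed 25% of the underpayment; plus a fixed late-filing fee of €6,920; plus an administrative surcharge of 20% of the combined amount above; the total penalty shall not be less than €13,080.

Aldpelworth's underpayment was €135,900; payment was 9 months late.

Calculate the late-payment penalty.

Penalty: €49,074

Accrued rate: 3% × 9 = 27%, capped at 25% → 25%
Failure-to-pay penalty: 25% of €135,900 = €33,975
Penalty before surcharge: €33,975 + €6,920 = €40,895
Administrative surcharge: 20% of €40,895 = €8,179
Total penalty: €40,895 + €8,179 = €49,074
Minimum €13,080: €49,074 meets the minimum, no increase.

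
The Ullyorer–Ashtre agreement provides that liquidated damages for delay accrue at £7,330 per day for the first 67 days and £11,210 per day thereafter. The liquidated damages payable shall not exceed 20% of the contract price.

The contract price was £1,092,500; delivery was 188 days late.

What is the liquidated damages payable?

£218,500

First 67 days: 67 × £7,330 = £491,110
Remaining days: (188 − 67) × £11,210 = £1,356,410
Accrued per-day damages: £491,110 + £1,356,410 = £1,847,520
Cap: 20% of £1,092,500 = £218,500
Cap at £218,500: £1,847,520 exceeds the cap → £218,500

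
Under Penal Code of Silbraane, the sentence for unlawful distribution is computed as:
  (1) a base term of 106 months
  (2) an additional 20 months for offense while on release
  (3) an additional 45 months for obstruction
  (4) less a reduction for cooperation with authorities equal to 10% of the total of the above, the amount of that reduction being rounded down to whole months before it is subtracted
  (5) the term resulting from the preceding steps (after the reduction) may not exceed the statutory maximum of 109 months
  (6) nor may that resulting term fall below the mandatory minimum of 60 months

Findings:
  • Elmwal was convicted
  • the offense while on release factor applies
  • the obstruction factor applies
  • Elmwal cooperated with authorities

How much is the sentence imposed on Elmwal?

109 months

Offense while on release enhancement: +20 months
Obstruction enhancement: +45 months
Adjusted term: 106 months + 20 months + 45 months = 171 months
Cooperation with authorities reduction: 10% of 171 months = 17 months (rounded down)
After reduction: 171 − 17 = 154 months
Cap at 109 months: 154 months exceeds the cap → 109 months
Minimum 60 months: 109 months meets the minimum, no increase.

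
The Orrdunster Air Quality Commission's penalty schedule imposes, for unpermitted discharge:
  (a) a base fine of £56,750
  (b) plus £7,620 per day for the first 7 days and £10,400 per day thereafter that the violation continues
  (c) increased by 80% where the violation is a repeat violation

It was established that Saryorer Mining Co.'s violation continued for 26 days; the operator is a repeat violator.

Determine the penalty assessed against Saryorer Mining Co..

First 7 days: 7 × £7,620 = £53,340
Remaining days: (26 − 7) × £10,400 = £197,600
Per-day component: £53,340 + £197,600 = £250,940
Base plus per-day: £56,750 + £250,940 = £307,690
Enhancement: 80% of £307,690 = £246,152
Enhanced fine: £307,690 + £246,152 = £553,842

£553,842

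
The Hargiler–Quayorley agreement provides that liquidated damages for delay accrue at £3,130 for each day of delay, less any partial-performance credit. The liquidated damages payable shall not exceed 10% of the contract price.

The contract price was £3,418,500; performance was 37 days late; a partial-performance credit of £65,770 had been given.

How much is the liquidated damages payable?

Liquidated damages: £50,040

Per-day damages: 37 × £3,130 = £115,810
Less partial-performance credit: £115,810 − £65,770 = £50,040
Cap: 10% of £3,418,500 = £341,850
Cap at £341,850: £50,040 is within the cap, no reduction.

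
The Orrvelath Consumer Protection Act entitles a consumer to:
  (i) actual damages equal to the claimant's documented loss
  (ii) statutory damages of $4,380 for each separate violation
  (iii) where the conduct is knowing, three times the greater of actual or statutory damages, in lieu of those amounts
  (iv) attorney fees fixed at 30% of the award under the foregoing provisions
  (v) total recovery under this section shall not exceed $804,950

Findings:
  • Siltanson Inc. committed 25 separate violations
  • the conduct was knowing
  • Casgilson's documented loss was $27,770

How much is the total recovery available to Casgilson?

$427,050

Statutory damages: 25 × $4,380 = $109,500
Greater of actual damages ($27,770) or statutory damages ($109,500): $109,500
Trebled: 3 × $109,500 = $328,500
Attorney fees: 30% of $328,500 = $98,550
Total before cap: $328,500 + $98,550 = $427,050
Cap at $804,950: $427,050 is within the cap, no reduction.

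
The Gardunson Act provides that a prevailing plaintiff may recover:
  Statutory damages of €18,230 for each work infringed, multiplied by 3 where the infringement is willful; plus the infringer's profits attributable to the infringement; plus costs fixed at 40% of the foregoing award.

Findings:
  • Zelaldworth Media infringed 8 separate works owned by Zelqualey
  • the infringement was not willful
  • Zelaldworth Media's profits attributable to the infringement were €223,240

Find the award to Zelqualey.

Statutory damages: 8 × €18,230 = €145,840
Infringement not willful: no ×3 enhancement.
Combined award: €145,840 + €223,240 = €369,080
Costs: 40% of €369,080 = €147,632
Award plus costs: €369,080 + €147,632 = €516,712

€516,712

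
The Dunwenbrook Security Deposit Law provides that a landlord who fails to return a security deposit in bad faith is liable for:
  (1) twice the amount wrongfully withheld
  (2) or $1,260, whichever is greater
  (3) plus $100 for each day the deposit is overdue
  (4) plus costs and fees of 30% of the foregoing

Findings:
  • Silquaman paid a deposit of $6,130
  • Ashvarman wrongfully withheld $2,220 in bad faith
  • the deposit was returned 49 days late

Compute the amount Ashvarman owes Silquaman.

Doubled: 2 × $2,220 = $4,440
Minimum $1,260: $4,440 meets the minimum, no increase.
Late-return penalty: 49 × $100 = $4,900
Damages plus late penalty: $4,440 + $4,900 = $9,340
Costs and fees: 30% of $9,340 = $2,802
Total recovery: $9,340 + $2,802 = $12,142

$12,142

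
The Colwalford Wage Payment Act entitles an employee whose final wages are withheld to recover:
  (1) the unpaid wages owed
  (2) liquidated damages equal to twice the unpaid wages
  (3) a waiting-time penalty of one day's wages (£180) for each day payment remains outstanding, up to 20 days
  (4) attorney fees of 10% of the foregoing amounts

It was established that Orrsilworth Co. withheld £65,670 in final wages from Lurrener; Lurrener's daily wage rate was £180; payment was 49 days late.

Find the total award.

Doubled: 2 × £65,670 = £131,340
Penalty days: min(49, 20) = 20
Waiting-time penalty: 20 × £180 = £3,600
Subtotal: £65,670 + £131,340 + £3,600 = £200,610
Attorney fees: 10% of £200,610 = £20,061
Total award: £200,610 + £20,061 = £220,671

Total award: £220,671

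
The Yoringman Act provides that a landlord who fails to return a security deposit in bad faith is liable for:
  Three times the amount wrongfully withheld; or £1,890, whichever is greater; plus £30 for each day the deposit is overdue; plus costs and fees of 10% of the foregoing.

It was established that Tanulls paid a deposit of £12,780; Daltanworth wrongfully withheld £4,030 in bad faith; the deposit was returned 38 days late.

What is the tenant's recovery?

Trebled: 3 × £4,030 = £12,090
Minimum £1,890: £12,090 meets the minimum, no increase.
Late-return penalty: 38 × £30 = £1,140
Damages plus late penalty: £12,090 + £1,140 = £13,230
Costs and fees: 10% of £13,230 = £1,323
Total recovery: £13,230 + £1,323 = £14,553

£14,553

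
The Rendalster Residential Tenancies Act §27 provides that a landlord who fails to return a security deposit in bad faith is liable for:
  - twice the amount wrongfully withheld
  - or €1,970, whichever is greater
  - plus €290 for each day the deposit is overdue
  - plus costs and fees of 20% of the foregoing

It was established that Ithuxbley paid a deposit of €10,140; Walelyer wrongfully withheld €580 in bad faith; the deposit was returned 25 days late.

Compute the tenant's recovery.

€11,064

Doubled: 2 × €580 = €1,160
Minimum €1,970: €1,160 is below the minimum → €1,970
Late-return penalty: 25 × €290 = €7,250
Damages plus late penalty: €1,970 + €7,250 = €9,220
Costs and fees: 20% of €9,220 = €1,844
Total recovery: €9,220 + €1,844 = €11,064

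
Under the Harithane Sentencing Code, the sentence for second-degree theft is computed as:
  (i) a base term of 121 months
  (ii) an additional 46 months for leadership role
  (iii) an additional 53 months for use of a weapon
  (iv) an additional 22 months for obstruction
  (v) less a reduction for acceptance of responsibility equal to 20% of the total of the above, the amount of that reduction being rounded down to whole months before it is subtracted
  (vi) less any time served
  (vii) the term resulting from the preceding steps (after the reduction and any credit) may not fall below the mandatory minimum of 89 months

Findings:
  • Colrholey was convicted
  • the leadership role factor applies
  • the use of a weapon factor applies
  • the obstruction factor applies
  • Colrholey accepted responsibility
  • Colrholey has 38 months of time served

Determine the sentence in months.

Sentence: 156 months

Leadership role enhancement: +46 months
Use of a weapon enhancement: +53 months
Obstruction enhancement: +22 months
Adjusted term: 121 months + 46 months + 53 months + 22 months = 242 months
Acceptance of responsibility reduction: 20% of 242 months = 48 months (rounded down)
After reduction: 242 − 48 = 194 months
Less time served: 194 months − 38 months = 156 months
Minimum 89 months: 156 months meets the minimum, no increase.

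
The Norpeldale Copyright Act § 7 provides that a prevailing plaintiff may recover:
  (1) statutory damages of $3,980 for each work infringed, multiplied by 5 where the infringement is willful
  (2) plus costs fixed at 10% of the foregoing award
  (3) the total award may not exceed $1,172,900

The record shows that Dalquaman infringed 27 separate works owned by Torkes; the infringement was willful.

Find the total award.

$591,030

Statutory damages: 27 × $3,980 = $107,460
Multiplied by 5: 5 × $107,460 = $537,300
Costs: 10% of $537,300 = $53,730
Award plus costs: $537,300 + $53,730 = $591,030
Cap at $1,172,900: $591,030 is within the cap, no reduction.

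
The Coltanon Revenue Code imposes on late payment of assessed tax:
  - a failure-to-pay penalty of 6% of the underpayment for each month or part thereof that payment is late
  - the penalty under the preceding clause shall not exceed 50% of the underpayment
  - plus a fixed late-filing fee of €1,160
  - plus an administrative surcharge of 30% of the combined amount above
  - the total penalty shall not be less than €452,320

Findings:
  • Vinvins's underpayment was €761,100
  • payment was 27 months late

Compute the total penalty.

€496,223

Accrued rate: 6% × 27 = 162%, capped at 50% → 50%
Failure-to-pay penalty: 50% of €761,100 = €380,550
Penalty before surcharge: €380,550 + €1,160 = €381,710
Administrative surcharge: 30% of €381,710 = €114,513
Total penalty: €381,710 + €114,513 = €496,223
Minimum €452,320: €496,223 meets the minimum, no increase.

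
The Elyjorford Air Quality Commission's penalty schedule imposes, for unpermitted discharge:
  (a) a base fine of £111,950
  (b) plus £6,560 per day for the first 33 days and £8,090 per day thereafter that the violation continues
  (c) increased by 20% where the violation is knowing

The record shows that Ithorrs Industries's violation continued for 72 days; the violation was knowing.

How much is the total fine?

Civil penalty: £772,728

First 33 days: 33 × £6,560 = £216,480
Remaining days: (72 − 33) × £8,090 = £315,510
Per-day component: £216,480 + £315,510 = £531,990
Base plus per-day: £111,950 + £531,990 = £643,940
Enhancement: 20% of £643,940 = £128,788
Enhanced fine: £643,940 + £128,788 = £772,728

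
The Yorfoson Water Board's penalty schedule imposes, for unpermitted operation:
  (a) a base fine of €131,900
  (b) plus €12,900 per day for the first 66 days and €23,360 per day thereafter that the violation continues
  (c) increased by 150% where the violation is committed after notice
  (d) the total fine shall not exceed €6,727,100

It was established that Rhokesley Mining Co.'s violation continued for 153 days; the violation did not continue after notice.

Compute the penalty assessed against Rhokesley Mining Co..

First 66 days: 66 × €12,900 = €851,400
Remaining days: (153 − 66) × €23,360 = €2,032,320
Per-day component: €851,400 + €2,032,320 = €2,883,720
Base plus per-day: €131,900 + €2,883,720 = €3,015,620
The violation did not continue after notice: no 150% increase.
Cap at €6,727,100: €3,015,620 is within the cap, no reduction.

€3,015,620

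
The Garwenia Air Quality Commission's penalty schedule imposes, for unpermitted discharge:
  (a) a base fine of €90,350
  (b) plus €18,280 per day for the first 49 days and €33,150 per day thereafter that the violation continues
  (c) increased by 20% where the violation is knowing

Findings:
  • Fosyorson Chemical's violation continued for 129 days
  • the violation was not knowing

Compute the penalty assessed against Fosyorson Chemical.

First 49 days: 49 × €18,280 = €895,720
Remaining days: (129 − 49) × €33,150 = €2,652,000
Per-day component: €895,720 + €2,652,000 = €3,547,720
Base plus per-day: €90,350 + €3,547,720 = €3,638,070
The violation was not knowing: no 20% increase.

€3,638,070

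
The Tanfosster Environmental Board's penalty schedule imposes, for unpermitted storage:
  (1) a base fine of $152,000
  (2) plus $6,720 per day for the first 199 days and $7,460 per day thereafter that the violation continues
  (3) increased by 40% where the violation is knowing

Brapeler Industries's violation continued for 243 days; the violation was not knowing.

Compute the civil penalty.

First 199 days: 199 × $6,720 = $1,337,280
Remaining days: (243 − 199) × $7,460 = $328,240
Per-day component: $1,337,280 + $328,240 = $1,665,520
Base plus per-day: $152,000 + $1,665,520 = $1,817,520
The violation was not knowing: no 40% increase.

Civil penalty: $1,817,520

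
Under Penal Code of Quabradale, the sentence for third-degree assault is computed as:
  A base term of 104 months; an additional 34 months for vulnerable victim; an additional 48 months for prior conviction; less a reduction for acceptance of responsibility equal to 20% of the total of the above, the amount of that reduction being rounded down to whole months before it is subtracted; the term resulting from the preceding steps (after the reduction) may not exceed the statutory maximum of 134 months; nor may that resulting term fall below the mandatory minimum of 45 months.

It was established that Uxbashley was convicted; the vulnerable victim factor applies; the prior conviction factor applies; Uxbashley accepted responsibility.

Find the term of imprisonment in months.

Vulnerable victim enhancement: +34 months
Prior conviction enhancement: +48 months
Adjusted term: 104 months + 34 months + 48 months = 186 months
Acceptance of responsibility reduction: 20% of 186 months = 37 months (rounded down)
After reduction: 186 − 37 = 149 months
Cap at 134 months: 149 months exceeds the cap → 134 months
Minimum 45 months: 134 months meets the minimum, no increase.

134 months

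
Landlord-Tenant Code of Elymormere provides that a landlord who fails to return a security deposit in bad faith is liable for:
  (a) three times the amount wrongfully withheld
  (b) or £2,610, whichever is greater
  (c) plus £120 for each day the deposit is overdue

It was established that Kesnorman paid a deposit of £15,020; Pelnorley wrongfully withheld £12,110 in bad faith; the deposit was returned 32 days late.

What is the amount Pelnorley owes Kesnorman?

Recovery: £40,170

Trebled: 3 × £12,110 = £36,330
Minimum £2,610: £36,330 meets the minimum, no increase.
Late-return penalty: 32 × £120 = £3,840
Damages plus late penalty: £36,330 + £3,840 = £40,170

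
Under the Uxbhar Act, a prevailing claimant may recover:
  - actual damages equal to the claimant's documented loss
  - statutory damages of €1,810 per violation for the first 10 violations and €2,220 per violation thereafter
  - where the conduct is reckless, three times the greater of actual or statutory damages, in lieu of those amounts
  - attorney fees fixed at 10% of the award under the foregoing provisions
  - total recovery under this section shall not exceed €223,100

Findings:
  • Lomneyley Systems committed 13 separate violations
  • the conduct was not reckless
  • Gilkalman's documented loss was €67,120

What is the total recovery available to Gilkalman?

€101,068

First 10 violations: 10 × €1,810 = €18,100
Remaining violations: (13 − 10) × €2,220 = €6,660
Statutory damages: €18,100 + €6,660 = €24,760
Conduct not reckless: the in-lieu enhancement does not apply.
Actual plus statutory damages: €67,120 + €24,760 = €91,880
Attorney fees: 10% of €91,880 = €9,188
Total before cap: €91,880 + €9,188 = €101,068
Cap at €223,100: €101,068 is within the cap, no reduction.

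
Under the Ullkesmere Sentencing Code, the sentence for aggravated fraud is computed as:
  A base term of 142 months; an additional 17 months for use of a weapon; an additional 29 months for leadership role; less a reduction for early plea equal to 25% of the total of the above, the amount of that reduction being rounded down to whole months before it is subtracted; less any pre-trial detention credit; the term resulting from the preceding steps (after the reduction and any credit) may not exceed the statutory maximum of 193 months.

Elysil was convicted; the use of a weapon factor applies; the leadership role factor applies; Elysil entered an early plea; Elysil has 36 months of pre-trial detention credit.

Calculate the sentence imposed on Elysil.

Use of a weapon enhancement: +17 months
Leadership role enhancement: +29 months
Adjusted term: 142 months + 17 months + 29 months = 188 months
Early plea reduction: 25% of 188 months = 47 months (rounded down)
After reduction: 188 − 47 = 141 months
Less pre-trial detention credit: 141 months − 36 months = 105 months
Cap at 193 months: 105 months is within the cap, no reduction.

Sentence: 105 months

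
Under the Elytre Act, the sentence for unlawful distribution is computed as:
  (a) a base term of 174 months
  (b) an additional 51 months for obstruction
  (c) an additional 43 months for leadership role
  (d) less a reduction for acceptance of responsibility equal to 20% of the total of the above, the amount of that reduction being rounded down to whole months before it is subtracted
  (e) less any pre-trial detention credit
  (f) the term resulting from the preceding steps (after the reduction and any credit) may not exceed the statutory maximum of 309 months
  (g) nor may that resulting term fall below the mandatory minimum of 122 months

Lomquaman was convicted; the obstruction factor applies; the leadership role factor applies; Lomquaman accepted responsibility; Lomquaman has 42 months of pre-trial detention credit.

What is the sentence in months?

Obstruction enhancement: +51 months
Leadership role enhancement: +43 months
Adjusted term: 174 months + 51 months + 43 months = 268 months
Acceptance of responsibility reduction: 20% of 268 months = 53 months (rounded down)
After reduction: 268 − 53 = 215 months
Less pre-trial detention credit: 215 months − 42 months = 173 months
Cap at 309 months: 173 months is within the cap, no reduction.
Minimum 122 months: 173 months meets the minimum, no increase.

173 months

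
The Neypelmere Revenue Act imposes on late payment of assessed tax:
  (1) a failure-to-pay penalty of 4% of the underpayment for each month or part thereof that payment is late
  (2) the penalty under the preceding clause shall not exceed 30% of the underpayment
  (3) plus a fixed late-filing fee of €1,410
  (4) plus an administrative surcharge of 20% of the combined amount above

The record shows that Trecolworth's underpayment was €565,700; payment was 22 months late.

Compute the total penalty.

€205,344

Accrued rate: 4% × 22 = 88%, capped at 30% → 30%
Failure-to-pay penalty: 30% of €565,700 = €169,710
Penalty before surcharge: €169,710 + €1,410 = €171,120
Administrative surcharge: 20% of €171,120 = €34,224
Total penalty: €171,120 + €34,224 = €205,344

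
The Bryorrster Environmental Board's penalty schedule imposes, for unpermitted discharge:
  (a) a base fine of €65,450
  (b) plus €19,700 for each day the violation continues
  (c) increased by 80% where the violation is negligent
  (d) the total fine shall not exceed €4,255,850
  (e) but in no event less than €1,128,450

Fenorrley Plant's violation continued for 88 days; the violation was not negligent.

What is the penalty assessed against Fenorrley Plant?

€1,799,050

Per-day component: 88 × €19,700 = €1,733,600
Base plus per-day: €65,450 + €1,733,600 = €1,799,050
The violation was not negligent: no 80% increase.
Cap at €4,255,850: €1,799,050 is within the cap, no reduction.
Minimum €1,128,450: €1,799,050 meets the minimum, no increase.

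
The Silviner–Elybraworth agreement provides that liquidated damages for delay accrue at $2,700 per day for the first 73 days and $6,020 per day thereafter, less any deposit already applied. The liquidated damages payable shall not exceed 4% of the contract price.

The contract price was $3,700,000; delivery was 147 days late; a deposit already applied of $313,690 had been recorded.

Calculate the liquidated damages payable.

$148,000

First 73 days: 73 × $2,700 = $197,100
Remaining days: (147 − 73) × $6,020 = $445,480
Accrued per-day damages: $197,100 + $445,480 = $642,580
Less deposit already applied: $642,580 − $313,690 = $328,890
Cap: 4% of $3,700,000 = $148,000
Cap at $148,000: $328,890 exceeds the cap → $148,000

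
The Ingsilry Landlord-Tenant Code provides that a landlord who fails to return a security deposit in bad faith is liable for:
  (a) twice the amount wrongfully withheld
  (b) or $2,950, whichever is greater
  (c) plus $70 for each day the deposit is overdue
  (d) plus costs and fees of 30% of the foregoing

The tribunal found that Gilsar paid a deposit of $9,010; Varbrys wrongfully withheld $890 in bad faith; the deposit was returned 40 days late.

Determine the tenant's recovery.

$7,475

Doubled: 2 × $890 = $1,780
Minimum $2,950: $1,780 is below the minimum → $2,950
Late-return penalty: 40 × $70 = $2,800
Damages plus late penalty: $2,950 + $2,800 = $5,750
Costs and fees: 30% of $5,750 = $1,725
Total recovery: $5,750 + $1,725 = $7,475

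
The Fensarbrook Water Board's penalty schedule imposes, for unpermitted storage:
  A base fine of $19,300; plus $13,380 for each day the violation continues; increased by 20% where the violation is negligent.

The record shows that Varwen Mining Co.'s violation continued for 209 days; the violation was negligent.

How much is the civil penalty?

Per-day component: 209 × $13,380 = $2,796,420
Base plus per-day: $19,300 + $2,796,420 = $2,815,720
Enhancement: 20% of $2,815,720 = $563,144
Enhanced fine: $2,815,720 + $563,144 = $3,378,864

$3,378,864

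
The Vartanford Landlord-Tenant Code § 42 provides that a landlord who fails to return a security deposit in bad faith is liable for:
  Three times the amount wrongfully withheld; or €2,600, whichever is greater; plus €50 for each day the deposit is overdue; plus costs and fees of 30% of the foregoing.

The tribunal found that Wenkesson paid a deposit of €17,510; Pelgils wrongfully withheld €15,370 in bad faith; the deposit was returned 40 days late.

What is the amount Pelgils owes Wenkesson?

€62,543

Trebled: 3 × €15,370 = €46,110
Minimum €2,600: €46,110 meets the minimum, no increase.
Late-return penalty: 40 × €50 = €2,000
Damages plus late penalty: €46,110 + €2,000 = €48,110
Costs and fees: 30% of €48,110 = €14,433
Total recovery: €48,110 + €14,433 = €62,543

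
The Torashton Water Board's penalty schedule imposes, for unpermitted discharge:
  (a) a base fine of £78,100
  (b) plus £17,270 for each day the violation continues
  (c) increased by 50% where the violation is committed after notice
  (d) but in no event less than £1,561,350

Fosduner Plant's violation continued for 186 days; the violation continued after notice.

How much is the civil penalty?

Per-day component: 186 × £17,270 = £3,212,220
Base plus per-day: £78,100 + £3,212,220 = £3,290,320
Enhancement: 50% of £3,290,320 = £1,645,160
Enhanced fine: £3,290,320 + £1,645,160 = £4,935,480
Minimum £1,561,350: £4,935,480 meets the minimum, no increase.

Civil penalty: £4,935,480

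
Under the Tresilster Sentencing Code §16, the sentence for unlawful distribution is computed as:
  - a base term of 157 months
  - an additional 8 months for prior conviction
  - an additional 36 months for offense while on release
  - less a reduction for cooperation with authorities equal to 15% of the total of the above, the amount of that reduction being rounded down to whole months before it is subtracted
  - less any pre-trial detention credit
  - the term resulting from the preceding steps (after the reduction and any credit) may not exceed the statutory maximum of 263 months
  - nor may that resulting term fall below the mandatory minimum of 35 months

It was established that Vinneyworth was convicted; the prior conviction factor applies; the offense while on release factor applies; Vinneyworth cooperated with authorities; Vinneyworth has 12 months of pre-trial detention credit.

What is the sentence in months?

159 months

Prior conviction enhancement: +8 months
Offense while on release enhancement: +36 months
Adjusted term: 157 months + 8 months + 36 months = 201 months
Cooperation with authorities reduction: 15% of 201 months = 30 months (rounded down)
After reduction: 201 − 30 = 171 months
Less pre-trial detention credit: 171 months − 12 months = 159 months
Cap at 263 months: 159 months is within the cap, no reduction.
Minimum 35 months: 159 months meets the minimum, no increase.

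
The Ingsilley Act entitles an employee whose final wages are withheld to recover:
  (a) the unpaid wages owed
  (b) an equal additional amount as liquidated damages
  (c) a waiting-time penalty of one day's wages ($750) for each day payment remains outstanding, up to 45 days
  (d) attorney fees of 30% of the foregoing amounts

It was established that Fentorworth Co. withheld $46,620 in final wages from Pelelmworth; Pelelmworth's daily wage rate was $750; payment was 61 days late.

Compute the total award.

$165,087

Liquidated damages (equal amount): $46,620
Penalty days: min(61, 45) = 45
Waiting-time penalty: 45 × $750 = $33,750
Subtotal: $46,620 + $46,620 + $33,750 = $126,990
Attorney fees: 30% of $126,990 = $38,097
Total award: $126,990 + $38,097 = $165,087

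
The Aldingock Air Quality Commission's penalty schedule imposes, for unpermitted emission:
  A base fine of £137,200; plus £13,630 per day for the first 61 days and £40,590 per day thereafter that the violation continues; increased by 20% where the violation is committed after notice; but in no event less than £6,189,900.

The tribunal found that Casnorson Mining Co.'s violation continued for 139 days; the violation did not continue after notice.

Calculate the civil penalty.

First 61 days: 61 × £13,630 = £831,430
Remaining days: (139 − 61) × £40,590 = £3,166,020
Per-day component: £831,430 + £3,166,020 = £3,997,450
Base plus per-day: £137,200 + £3,997,450 = £4,134,650
The violation did not continue after notice: no 20% increase.
Minimum £6,189,900: £4,134,650 is below the minimum → £6,189,900

Civil penalty: £6,189,900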